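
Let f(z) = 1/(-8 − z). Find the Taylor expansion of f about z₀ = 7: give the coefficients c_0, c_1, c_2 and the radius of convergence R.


Let w = z − z₀, so z = z₀ + w.
Then -8 − z = -8 − (z₀ + w) = (-8 − z₀) − w = -15 − w.
f(z) = 1/(-15 − w) = (1/(-15)) · 1/(1 − w/(-15)) = Σ_{n≥0} w^n / (-15)^(n+1).
So c_n = 1/(-15)^(n+1):
  c_0 = 1/(-15)^1 = -1/15.
  c_1 = 1/(-15)^2 = 1/225.
  c_2 = 1/(-15)^3 = -1/3375.
The series is valid for |w/d| < 1, i.e. |z − z₀| < |d|.
Radius of convergence: R = |-8 − z₀| = |-15| = 15 (distance from z₀ to the singularity z = -8).

c_0 = -1/15, c_1 = 1/225, c_2 = -1/3375; R = 15.


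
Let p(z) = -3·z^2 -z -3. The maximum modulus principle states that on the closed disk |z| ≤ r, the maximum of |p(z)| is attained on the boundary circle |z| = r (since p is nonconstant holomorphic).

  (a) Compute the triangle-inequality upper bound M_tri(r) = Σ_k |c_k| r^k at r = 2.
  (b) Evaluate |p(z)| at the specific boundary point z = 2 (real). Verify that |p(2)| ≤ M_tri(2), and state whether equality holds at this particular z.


Coefficients: c_0 = -3, c_1 = -1, c_2 = -3. Radius r = 2.
Part (a). Triangle bound: M_tri(r) = Σ_k |c_k| r^k
  = |-3|·2^0 + |-1|·2^1 + |-3|·2^2
  = 3 + 2 + 12 = 17.
This bounds M(r) := max_{|z|=r} |p(z)| from above; equality holds iff all terms c_k z^k can be made to align in phase at a single z on |z|=r.
Part (b). At z = 2 (real, on the circle |z| = r):
  p(2) = (-3)·2^0 + (-1)·2^1 + (-3)·2^2 = -17.
  |p(2)| = 17.
Since all nonzero coefficients share the same sign, |p(2)| = 17 = M_tri(2); the triangle bound is attained at z = 2, so in fact M(r) = 17.

M_tri(2) = 17; |p(2)| = 17; equality at z=2: yes.


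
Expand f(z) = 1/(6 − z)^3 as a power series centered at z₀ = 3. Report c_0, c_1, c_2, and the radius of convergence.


Let w = z − z₀, so z = z₀ + w.
Then 6 − z = 6 − (z₀ + w) = (6 − z₀) − w = 3 − w.
f(z) = 1/(3 − w)^3 = (1/(3)^3) · (1 − w/(3))^{−3}.
By the binomial series (1−u)^{−3} = Σ_{n≥0} C(n+2, 2) u^n for |u|<1, with u = w/(3):
  c_n = C(n+2, 2) / (3)^(n+3).
  c_0 = 1/(3)^3 = 1/27.
  c_1 = 3/(3)^4 = 1/27.
  c_2 = 6/(3)^5 = 2/81.
The series is valid for |w/d| < 1, i.e. |z − z₀| < |d|.
Radius of convergence: R = |6 − z₀| = |3| = 3 (distance from z₀ to the singularity z = 6).

c_0 = 1/27, c_1 = 1/27, c_2 = 2/81; R = 3.


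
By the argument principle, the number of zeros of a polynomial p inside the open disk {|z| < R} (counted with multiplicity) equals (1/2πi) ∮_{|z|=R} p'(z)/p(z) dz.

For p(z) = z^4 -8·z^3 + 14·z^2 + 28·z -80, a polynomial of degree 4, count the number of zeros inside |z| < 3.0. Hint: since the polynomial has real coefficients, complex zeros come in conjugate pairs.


The zeros of p are: -2, (3 + 1i), (3 - 1i), 4.
Their magnitudes are: 2, 3.162, 3.162, 4.
Zeros with |z| < R = 3.0: -2.
Count = 1.
By the argument principle, (1/2πi) ∮_{|z|=R} p'(z)/p(z) dz equals exactly this count.

Number of zeros inside |z| < 3.0: 1.


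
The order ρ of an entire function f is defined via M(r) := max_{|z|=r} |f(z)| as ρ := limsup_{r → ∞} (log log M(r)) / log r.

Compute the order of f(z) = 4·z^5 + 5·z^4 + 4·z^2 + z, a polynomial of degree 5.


|f(z)| ≤ Σ|c_k|·r^k = O(r^5) as r → ∞. Polynomial growth is O(e^{r^ε}) for every ε > 0 (since r^5/e^{r^ε} → 0), so ρ ≤ ε for all ε > 0, i.e. ρ = 0. Every nonconstant polynomial has order 0.
Therefore ρ = 0.

Order ρ = 0.


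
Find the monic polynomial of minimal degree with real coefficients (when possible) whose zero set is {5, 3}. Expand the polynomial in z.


The polynomial is p(z) = ∏_{α ∈ S} (z − α), where S = {5, 3}.
Expanding the product yields: p(z) = z^2 -8·z + 15.
The resulting polynomial has degree 2 and real coefficients as required.

p(z) = z^2 -8·z + 15.


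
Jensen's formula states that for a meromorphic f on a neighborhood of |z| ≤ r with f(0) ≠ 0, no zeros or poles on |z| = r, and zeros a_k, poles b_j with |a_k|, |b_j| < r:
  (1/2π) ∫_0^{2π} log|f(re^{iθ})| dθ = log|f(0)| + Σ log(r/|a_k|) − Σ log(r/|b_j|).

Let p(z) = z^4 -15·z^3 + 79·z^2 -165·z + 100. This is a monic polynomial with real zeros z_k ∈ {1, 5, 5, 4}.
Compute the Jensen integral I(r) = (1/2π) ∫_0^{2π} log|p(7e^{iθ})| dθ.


Zeros: 1, 4, 5, 5; r = 7.
Inside |z| < r: 1, 4, 5, 5. Outside (|z| ≥ r): ∅.
p(0) = 100, so log|p(0)| = log(100) = 4.6052.
Apply Jensen: I(r) = log|p(0)| + Σ_k log(r/|z_k|), summed over zeros inside |z| < r.
  log(r/|z_k|) for z_k = 1: log(7/1) = 1.9459
  log(r/|z_k|) for z_k = 5: log(7/5) = 0.3365
  log(r/|z_k|) for z_k = 5: log(7/5) = 0.3365
  log(r/|z_k|) for z_k = 4: log(7/4) = 0.5596
Sum over inside zeros: 3.1785.
I(r) = log|p(0)| + (inside sum) = 4.6052 + 3.1785 = 7.7836.
Closed form (all zeros inside, monic): I(r) = n·log(r) = 4·log(7) = 7.7836. ✓

I(r) ≈ 7.7836.


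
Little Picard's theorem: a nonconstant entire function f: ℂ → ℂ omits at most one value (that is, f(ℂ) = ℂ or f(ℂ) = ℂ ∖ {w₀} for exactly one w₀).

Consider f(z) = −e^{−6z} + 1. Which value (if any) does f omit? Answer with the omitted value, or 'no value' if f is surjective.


Little Picard bounds the complement of f(ℂ) to at most one point.
e^{−6z} is never zero on ℂ, so -1·e^{−6z} takes every value in ℂ ∖ {0}. Adding 1 shifts the range to ℂ ∖ {1}. Thus f omits exactly the value 1.

Omitted value: 1.


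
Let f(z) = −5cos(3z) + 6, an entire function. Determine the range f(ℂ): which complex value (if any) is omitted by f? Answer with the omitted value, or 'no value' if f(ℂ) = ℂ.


Little Picard bounds the complement of f(ℂ) to at most one point.
cos is entire and surjective onto ℂ: for every w ∈ ℂ, cos(ζ) = w has a solution ζ ∈ ℂ (e.g., via the complex inverse arccos). With ζ = 3z this gives z = ζ/(3). Then -5·cos(3z) takes every value in -5·ℂ = ℂ, and adding 6 is a bijection of ℂ. So f is surjective and omits no value. (Note: only on the real line is cos bounded by [−1, 1].)

Omitted value: no value.


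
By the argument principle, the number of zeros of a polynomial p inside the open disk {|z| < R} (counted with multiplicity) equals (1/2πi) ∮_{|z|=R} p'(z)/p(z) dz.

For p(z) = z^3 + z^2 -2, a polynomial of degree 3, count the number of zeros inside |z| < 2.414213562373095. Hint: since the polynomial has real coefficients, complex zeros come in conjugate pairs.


The zeros of p are: 1, (-1 + 1i), (-1 - 1i).
Their magnitudes are: 1, 1.414, 1.414.
Zeros with |z| < R = 2.414213562373095: 1, (-1 + 1i), (-1 - 1i).
Count = 3.
By the argument principle, (1/2πi) ∮_{|z|=R} p'(z)/p(z) dz equals exactly this count.

Number of zeros inside |z| < 2.414213562373095: 3.


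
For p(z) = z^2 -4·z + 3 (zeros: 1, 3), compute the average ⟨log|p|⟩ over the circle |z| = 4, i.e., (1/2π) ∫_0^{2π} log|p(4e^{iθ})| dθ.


Zeros: 1, 3; r = 4.
Inside |z| < r: 1, 3. Outside (|z| ≥ r): ∅.
p(0) = 3, so log|p(0)| = log(3) = 1.0986.
Apply Jensen: I(r) = log|p(0)| + Σ_k log(r/|z_k|), summed over zeros inside |z| < r.
  log(r/|z_k|) for z_k = 1: log(4/1) = 1.3863
  log(r/|z_k|) for z_k = 3: log(4/3) = 0.2877
Sum over inside zeros: 1.6740.
I(r) = log|p(0)| + (inside sum) = 1.0986 + 1.6740 = 2.7726.
Closed form (all zeros inside, monic): I(r) = n·log(r) = 2·log(4) = 2.7726. ✓

I(r) ≈ 2.7726.


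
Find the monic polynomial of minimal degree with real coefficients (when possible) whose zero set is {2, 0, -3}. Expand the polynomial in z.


The polynomial is p(z) = ∏_{α ∈ S} (z − α), where S = {2, 0, -3}.
Expanding the product yields: p(z) = z^3 + z^2 -6·z.
The resulting polynomial has degree 3 and real coefficients as required.

p(z) = z^3 + z^2 -6·z.


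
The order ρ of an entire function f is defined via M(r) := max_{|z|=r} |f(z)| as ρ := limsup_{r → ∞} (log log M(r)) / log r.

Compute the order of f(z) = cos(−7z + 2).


cos(w) is a linear combination of e^{iw} and e^{−iw} (or e^w, e^{−w} in the hyperbolic case), so |cos(w)| ≤ e^{|w|}. With w = −7z + 2, |w| ≤ 7|z| + 2 = 7r + 2 on |z| = r, giving M(r) ≤ e^{7r + 2}, so ρ ≤ 1. On a suitable ray (z = it for sin/cos; z = t for sinh/cosh, t real → ∞), |cos(−7z + 2)| grows like e^{7|t|}/2, so ρ ≥ 1. Hence ρ = 1.
Therefore ρ = 1.

Order ρ = 1.


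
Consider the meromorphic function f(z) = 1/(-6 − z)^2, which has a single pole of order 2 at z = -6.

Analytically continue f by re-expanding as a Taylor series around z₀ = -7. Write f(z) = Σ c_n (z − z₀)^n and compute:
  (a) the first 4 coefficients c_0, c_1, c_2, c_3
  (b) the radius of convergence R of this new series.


Let w = z − z₀, so z = z₀ + w.
Then -6 − z = -6 − (z₀ + w) = (-6 − z₀) − w = 1 − w.
f(z) = 1/(1 − w)^2 = (1/(1)^2) · (1 − w/(1))^{−2}.
By the binomial series (1−u)^{−2} = Σ_{n≥0} C(n+1, 1) u^n for |u|<1, with u = w/(1):
  c_n = C(n+1, 1) / (1)^(n+2).
  c_0 = 1/(1)^2 = 1.
  c_1 = 2/(1)^3 = 2.
  c_2 = 3/(1)^4 = 3.
  c_3 = 4/(1)^5 = 4.
The series is valid for |w/d| < 1, i.e. |z − z₀| < |d|.
Radius of convergence: R = |-6 − z₀| = |1| = 1 (distance from z₀ to the singularity z = -6).

c_0 = 1, c_1 = 2, c_2 = 3, c_3 = 4; R = 1.


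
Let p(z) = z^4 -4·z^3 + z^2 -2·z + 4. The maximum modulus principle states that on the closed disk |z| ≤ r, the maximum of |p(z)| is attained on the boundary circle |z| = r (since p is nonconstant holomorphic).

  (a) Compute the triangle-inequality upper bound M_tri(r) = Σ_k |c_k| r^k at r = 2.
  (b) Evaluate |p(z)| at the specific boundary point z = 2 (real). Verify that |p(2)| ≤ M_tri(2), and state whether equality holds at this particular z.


Coefficients: c_0 = 4, c_1 = -2, c_2 = 1, c_3 = -4, c_4 = 1. Radius r = 2.
Part (a). Triangle bound: M_tri(r) = Σ_k |c_k| r^k
  = |4|·2^0 + |-2|·2^1 + |1|·2^2 + |-4|·2^3 + |1|·2^4
  = 4 + 4 + 4 + 32 + 16 = 60.
This bounds M(r) := max_{|z|=r} |p(z)| from above; equality holds iff all terms c_k z^k can be made to align in phase at a single z on |z|=r.
Part (b). At z = 2 (real, on the circle |z| = r):
  p(2) = (4)·2^0 + (-2)·2^1 + (1)·2^2 + (-4)·2^3 + (1)·2^4 = -12.
  |p(2)| = 12.
Check: |p(2)| = 12 ≤ 60 = M_tri(2). ✓ Equality does not hold at z = 2 (the coefficients have mixed signs, so the terms do not all align in phase there).

M_tri(2) = 60; |p(2)| = 12; equality at z=2: no.


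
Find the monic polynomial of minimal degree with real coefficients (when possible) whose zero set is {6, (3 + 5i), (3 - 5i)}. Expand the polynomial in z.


The polynomial is p(z) = ∏_{α ∈ S} (z − α), where S = {6, (3 + 5i), (3 - 5i)}.
Expanding the product yields: p(z) = z^3 -12·z^2 + 70·z -204.
Note conjugate pairs combine to real quadratics: (z − (3+5i))(z − (3−5i)) = z² − 6z + 34.
The resulting polynomial has degree 3 and real coefficients as required.

p(z) = z^3 -12·z^2 + 70·z -204.


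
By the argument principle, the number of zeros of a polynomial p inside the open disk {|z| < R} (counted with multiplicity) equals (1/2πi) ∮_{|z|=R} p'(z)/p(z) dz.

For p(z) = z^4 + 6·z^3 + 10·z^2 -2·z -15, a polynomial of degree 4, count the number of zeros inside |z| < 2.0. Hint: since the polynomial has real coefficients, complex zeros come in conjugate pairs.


The zeros of p are: -3, (-2 + 1i), (-2 - 1i), 1.
Their magnitudes are: 3, 2.236, 2.236, 1.
Zeros with |z| < R = 2.0: 1.
Count = 1.
By the argument principle, (1/2πi) ∮_{|z|=R} p'(z)/p(z) dz equals exactly this count.

Number of zeros inside |z| < 2.0: 1.


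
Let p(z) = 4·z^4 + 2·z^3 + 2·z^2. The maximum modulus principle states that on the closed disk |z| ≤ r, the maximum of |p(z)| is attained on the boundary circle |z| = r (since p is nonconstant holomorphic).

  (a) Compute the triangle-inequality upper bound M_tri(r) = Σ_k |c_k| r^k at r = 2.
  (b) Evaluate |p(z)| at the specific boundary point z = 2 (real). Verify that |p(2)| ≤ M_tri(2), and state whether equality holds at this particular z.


Coefficients: c_0 = 0, c_1 = 0, c_2 = 2, c_3 = 2, c_4 = 4. Radius r = 2.
Part (a). Triangle bound: M_tri(r) = Σ_k |c_k| r^k
  = |0|·2^0 + |0|·2^1 + |2|·2^2 + |2|·2^3 + |4|·2^4
  = 0 + 0 + 8 + 16 + 64 = 88.
This bounds M(r) := max_{|z|=r} |p(z)| from above; equality holds iff all terms c_k z^k can be made to align in phase at a single z on |z|=r.
Part (b). At z = 2 (real, on the circle |z| = r):
  p(2) = (0)·2^0 + (0)·2^1 + (2)·2^2 + (2)·2^3 + (4)·2^4 = 88.
  |p(2)| = 88.
Since all nonzero coefficients share the same sign, |p(2)| = 88 = M_tri(2); the triangle bound is attained at z = 2, so in fact M(r) = 88.

M_tri(2) = 88; |p(2)| = 88; equality at z=2: yes.


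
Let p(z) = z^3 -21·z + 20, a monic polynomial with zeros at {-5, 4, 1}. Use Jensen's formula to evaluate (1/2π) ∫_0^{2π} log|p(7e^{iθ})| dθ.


Zeros: -5, 1, 4; r = 7.
Inside |z| < r: -5, 1, 4. Outside (|z| ≥ r): ∅.
p(0) = 20, so log|p(0)| = log(20) = 2.9957.
Apply Jensen: I(r) = log|p(0)| + Σ_k log(r/|z_k|), summed over zeros inside |z| < r.
  log(r/|z_k|) for z_k = -5: log(7/5) = 0.3365
  log(r/|z_k|) for z_k = 4: log(7/4) = 0.5596
  log(r/|z_k|) for z_k = 1: log(7/1) = 1.9459
Sum over inside zeros: 2.8420.
I(r) = log|p(0)| + (inside sum) = 2.9957 + 2.8420 = 5.8377.
Closed form (all zeros inside, monic): I(r) = n·log(r) = 3·log(7) = 5.8377. ✓

I(r) ≈ 5.8377.


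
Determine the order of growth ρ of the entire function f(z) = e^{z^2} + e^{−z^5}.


Each summand is entire of order 2 and 5 respectively (as in the single-exponential case). The order of a sum is at most the max of the orders, so ρ ≤ 5. For the lower bound: on |z|=r choose arg z so that -1z^5 is real positive; then |e^{-1z^5}| = e^{1r^5} while |e^{1z^2}| ≤ e^{1r^2} = o(e^{1r^5}). So |f| ≥ e^{1r^5}(1 − o(1)) and ρ ≥ 5. Hence ρ = max(2, 5) = 5.
Therefore ρ = 5.

Order ρ = 5.


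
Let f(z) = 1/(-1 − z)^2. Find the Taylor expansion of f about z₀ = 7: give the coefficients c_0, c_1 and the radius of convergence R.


Let w = z − z₀, so z = z₀ + w.
Then -1 − z = -1 − (z₀ + w) = (-1 − z₀) − w = -8 − w.
f(z) = 1/(-8 − w)^2 = (1/(-8)^2) · (1 − w/(-8))^{−2}.
By the binomial series (1−u)^{−2} = Σ_{n≥0} C(n+1, 1) u^n for |u|<1, with u = w/(-8):
  c_n = C(n+1, 1) / (-8)^(n+2).
  c_0 = 1/(-8)^2 = 1/64.
  c_1 = 2/(-8)^3 = -1/256.
The series is valid for |w/d| < 1, i.e. |z − z₀| < |d|.
Radius of convergence: R = |-1 − z₀| = |-8| = 8 (distance from z₀ to the singularity z = -1).

c_0 = 1/64, c_1 = -1/256; R = 8.


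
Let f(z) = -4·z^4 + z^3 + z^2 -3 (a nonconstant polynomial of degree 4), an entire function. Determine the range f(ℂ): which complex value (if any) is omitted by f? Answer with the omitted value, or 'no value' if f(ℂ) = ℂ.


Little Picard bounds the complement of f(ℂ) to at most one point.
For every w ∈ ℂ, the equation p(z) − w = 0 is a nonconstant polynomial in z and hence has at least one root by the fundamental theorem of algebra. So p is surjective onto ℂ, omitting no value.

Omitted value: no value.


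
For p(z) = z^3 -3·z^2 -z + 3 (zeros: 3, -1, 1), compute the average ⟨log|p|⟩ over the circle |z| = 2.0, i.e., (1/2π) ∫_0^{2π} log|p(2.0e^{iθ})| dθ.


Zeros: -1, 1, 3; r = 2.0.
Inside |z| < r: -1, 1. Outside (|z| ≥ r): 3.
p(0) = 3, so log|p(0)| = log(3) = 1.0986.
Apply Jensen: I(r) = log|p(0)| + Σ_k log(r/|z_k|), summed over zeros inside |z| < r.
  log(r/|z_k|) for z_k = -1: log(2.0/1) = 0.6931
  log(r/|z_k|) for z_k = 1: log(2.0/1) = 0.6931
  Outside zeros (3) contribute nothing to the Jensen sum.
Sum over inside zeros: 1.3863.
I(r) = log|p(0)| + (inside sum) = 1.0986 + 1.3863 = 2.4849.
Note: since some zeros are outside |z| ≤ r, the simplified n·log(r) form does NOT apply — only the inside zeros contribute.

I(r) ≈ 2.4849.


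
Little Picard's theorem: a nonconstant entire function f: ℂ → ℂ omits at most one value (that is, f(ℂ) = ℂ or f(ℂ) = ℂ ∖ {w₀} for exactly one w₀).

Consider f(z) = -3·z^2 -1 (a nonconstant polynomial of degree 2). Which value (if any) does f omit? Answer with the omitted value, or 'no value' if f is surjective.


Little Picard bounds the complement of f(ℂ) to at most one point.
For every w ∈ ℂ, the equation p(z) − w = 0 is a nonconstant polynomial in z and hence has at least one root by the fundamental theorem of algebra. So p is surjective onto ℂ, omitting no value.

Omitted value: no value.


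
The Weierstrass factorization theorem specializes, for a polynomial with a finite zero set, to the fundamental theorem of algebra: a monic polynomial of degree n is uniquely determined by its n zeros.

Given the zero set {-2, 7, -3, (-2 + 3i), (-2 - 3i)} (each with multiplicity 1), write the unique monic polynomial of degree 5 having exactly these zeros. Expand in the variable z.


The polynomial is p(z) = ∏_{α ∈ S} (z − α), where S = {-2, 7, -3, (-2 + 3i), (-2 - 3i)}.
Expanding the product yields: p(z) = z^5 + 2·z^4 -24·z^3 -184·z^2 -545·z -546.
Note conjugate pairs combine to real quadratics: (z − (-2+3i))(z − (-2−3i)) = z² + 4z + 13.
The resulting polynomial has degree 5 and real coefficients as required.

p(z) = z^5 + 2·z^4 -24·z^3 -184·z^2 -545·z -546.


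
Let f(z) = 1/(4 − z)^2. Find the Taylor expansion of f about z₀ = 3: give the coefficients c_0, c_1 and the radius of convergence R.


Let w = z − z₀, so z = z₀ + w.
Then 4 − z = 4 − (z₀ + w) = (4 − z₀) − w = 1 − w.
f(z) = 1/(1 − w)^2 = (1/(1)^2) · (1 − w/(1))^{−2}.
By the binomial series (1−u)^{−2} = Σ_{n≥0} C(n+1, 1) u^n for |u|<1, with u = w/(1):
  c_n = C(n+1, 1) / (1)^(n+2).
  c_0 = 1/(1)^2 = 1.
  c_1 = 2/(1)^3 = 2.
The series is valid for |w/d| < 1, i.e. |z − z₀| < |d|.
Radius of convergence: R = |4 − z₀| = |1| = 1 (distance from z₀ to the singularity z = 4).

c_0 = 1, c_1 = 2; R = 1.


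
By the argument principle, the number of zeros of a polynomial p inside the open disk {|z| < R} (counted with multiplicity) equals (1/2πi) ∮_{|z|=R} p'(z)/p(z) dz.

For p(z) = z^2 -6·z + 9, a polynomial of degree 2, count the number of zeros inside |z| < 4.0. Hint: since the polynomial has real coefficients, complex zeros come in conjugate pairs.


The zeros of p are: 3, 3.
Their magnitudes are: 3, 3.
Zeros with |z| < R = 4.0: 3, 3.
Count = 2.
By the argument principle, (1/2πi) ∮_{|z|=R} p'(z)/p(z) dz equals exactly this count.

Number of zeros inside |z| < 4.0: 2.


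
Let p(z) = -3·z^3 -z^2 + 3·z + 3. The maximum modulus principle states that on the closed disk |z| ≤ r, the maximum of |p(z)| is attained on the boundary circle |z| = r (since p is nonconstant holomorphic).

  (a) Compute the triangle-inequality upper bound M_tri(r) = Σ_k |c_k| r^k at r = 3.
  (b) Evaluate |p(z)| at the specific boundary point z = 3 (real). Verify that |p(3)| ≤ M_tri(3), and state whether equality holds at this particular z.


Coefficients: c_0 = 3, c_1 = 3, c_2 = -1, c_3 = -3. Radius r = 3.
Part (a). Triangle bound: M_tri(r) = Σ_k |c_k| r^k
  = |3|·3^0 + |3|·3^1 + |-1|·3^2 + |-3|·3^3
  = 3 + 9 + 9 + 81 = 102.
This bounds M(r) := max_{|z|=r} |p(z)| from above; equality holds iff all terms c_k z^k can be made to align in phase at a single z on |z|=r.
Part (b). At z = 3 (real, on the circle |z| = r):
  p(3) = (3)·3^0 + (3)·3^1 + (-1)·3^2 + (-3)·3^3 = -78.
  |p(3)| = 78.
Check: |p(3)| = 78 ≤ 102 = M_tri(3). ✓ Equality does not hold at z = 3 (the coefficients have mixed signs, so the terms do not all align in phase there).

M_tri(3) = 102; |p(3)| = 78; equality at z=3: no.


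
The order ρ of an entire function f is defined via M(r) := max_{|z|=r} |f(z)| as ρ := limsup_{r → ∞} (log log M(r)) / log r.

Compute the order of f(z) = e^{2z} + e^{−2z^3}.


Each summand is entire of order 1 and 3 respectively (as in the single-exponential case). The order of a sum is at most the max of the orders, so ρ ≤ 3. For the lower bound: on |z|=r choose arg z so that -2z^3 is real positive; then |e^{-2z^3}| = e^{2r^3} while |e^{2z}| ≤ e^{2r^1} = o(e^{2r^3}). So |f| ≥ e^{2r^3}(1 − o(1)) and ρ ≥ 3. Hence ρ = max(1, 3) = 3.
Therefore ρ = 3.

Order ρ = 3.


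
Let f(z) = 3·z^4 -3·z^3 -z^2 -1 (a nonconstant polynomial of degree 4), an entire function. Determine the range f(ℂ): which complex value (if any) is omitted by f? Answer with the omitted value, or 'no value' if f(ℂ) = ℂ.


Little Picard bounds the complement of f(ℂ) to at most one point.
For every w ∈ ℂ, the equation p(z) − w = 0 is a nonconstant polynomial in z and hence has at least one root by the fundamental theorem of algebra. So p is surjective onto ℂ, omitting no value.

Omitted value: no value.


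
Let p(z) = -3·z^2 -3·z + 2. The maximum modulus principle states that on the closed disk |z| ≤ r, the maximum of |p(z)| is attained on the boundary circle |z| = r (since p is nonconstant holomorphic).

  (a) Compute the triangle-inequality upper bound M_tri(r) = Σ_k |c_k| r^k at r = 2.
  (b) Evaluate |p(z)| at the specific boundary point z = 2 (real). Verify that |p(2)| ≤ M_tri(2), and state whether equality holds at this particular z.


Coefficients: c_0 = 2, c_1 = -3, c_2 = -3. Radius r = 2.
Part (a). Triangle bound: M_tri(r) = Σ_k |c_k| r^k
  = |2|·2^0 + |-3|·2^1 + |-3|·2^2
  = 2 + 6 + 12 = 20.
This bounds M(r) := max_{|z|=r} |p(z)| from above; equality holds iff all terms c_k z^k can be made to align in phase at a single z on |z|=r.
Part (b). At z = 2 (real, on the circle |z| = r):
  p(2) = (2)·2^0 + (-3)·2^1 + (-3)·2^2 = -16.
  |p(2)| = 16.
Check: |p(2)| = 16 ≤ 20 = M_tri(2). ✓ Equality does not hold at z = 2 (the coefficients have mixed signs, so the terms do not all align in phase there).

M_tri(2) = 20; |p(2)| = 16; equality at z=2: no.


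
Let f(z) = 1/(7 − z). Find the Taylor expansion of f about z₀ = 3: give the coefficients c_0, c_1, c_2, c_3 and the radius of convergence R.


Let w = z − z₀, so z = z₀ + w.
Then 7 − z = 7 − (z₀ + w) = (7 − z₀) − w = 4 − w.
f(z) = 1/(4 − w) = (1/(4)) · 1/(1 − w/(4)) = Σ_{n≥0} w^n / (4)^(n+1).
So c_n = 1/(4)^(n+1):
  c_0 = 1/(4)^1 = 1/4.
  c_1 = 1/(4)^2 = 1/16.
  c_2 = 1/(4)^3 = 1/64.
  c_3 = 1/(4)^4 = 1/256.
The series is valid for |w/d| < 1, i.e. |z − z₀| < |d|.
Radius of convergence: R = |7 − z₀| = |4| = 4 (distance from z₀ to the singularity z = 7).

c_0 = 1/4, c_1 = 1/16, c_2 = 1/64, c_3 = 1/256; R = 4.


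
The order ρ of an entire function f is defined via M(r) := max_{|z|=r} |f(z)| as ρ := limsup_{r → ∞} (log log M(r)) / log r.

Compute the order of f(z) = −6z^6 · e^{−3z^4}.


M(r) = max_{|z|=r} |-6|·|z|^6·|e^{−3z^4}| = 6·r^6 · e^{3r^4} (the factors attain their maxima compatibly on |z|=r). Then log M(r) = log 6 + 6·log r + 3r^4, dominated by the last term, so log log M(r) ~ 4·log r. The polynomial factor -6z^6 contributes only a log r term and does not affect the order. ρ = 4.
Therefore ρ = 4.

Order ρ = 4.


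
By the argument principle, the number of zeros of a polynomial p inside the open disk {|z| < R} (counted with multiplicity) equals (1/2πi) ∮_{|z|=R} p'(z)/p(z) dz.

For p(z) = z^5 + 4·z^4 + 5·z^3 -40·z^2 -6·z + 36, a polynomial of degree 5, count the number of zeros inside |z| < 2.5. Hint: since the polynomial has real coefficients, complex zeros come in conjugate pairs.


The zeros of p are: (-3 + 3i), (-3 - 3i), 2, -1, 1.
Their magnitudes are: 4.243, 4.243, 2, 1, 1.
Zeros with |z| < R = 2.5: 2, -1, 1.
Count = 3.
By the argument principle, (1/2πi) ∮_{|z|=R} p'(z)/p(z) dz equals exactly this count.

Number of zeros inside |z| < 2.5: 3.


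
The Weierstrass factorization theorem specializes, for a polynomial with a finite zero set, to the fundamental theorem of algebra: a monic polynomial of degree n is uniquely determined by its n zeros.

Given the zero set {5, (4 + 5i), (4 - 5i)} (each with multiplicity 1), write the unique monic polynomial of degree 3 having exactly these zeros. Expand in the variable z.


The polynomial is p(z) = ∏_{α ∈ S} (z − α), where S = {5, (4 + 5i), (4 - 5i)}.
Expanding the product yields: p(z) = z^3 -13·z^2 + 81·z -205.
Note conjugate pairs combine to real quadratics: (z − (4+5i))(z − (4−5i)) = z² − 8z + 41.
The resulting polynomial has degree 3 and real coefficients as required.

p(z) = z^3 -13·z^2 + 81·z -205.


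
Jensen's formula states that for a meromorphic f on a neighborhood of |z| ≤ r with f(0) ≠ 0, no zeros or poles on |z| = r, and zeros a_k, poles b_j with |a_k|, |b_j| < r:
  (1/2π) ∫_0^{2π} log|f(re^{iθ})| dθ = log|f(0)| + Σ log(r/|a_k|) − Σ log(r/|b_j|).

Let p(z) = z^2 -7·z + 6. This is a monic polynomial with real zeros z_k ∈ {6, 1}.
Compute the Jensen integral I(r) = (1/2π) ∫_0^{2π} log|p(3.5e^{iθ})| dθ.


Zeros: 1, 6; r = 3.5.
Inside |z| < r: 1. Outside (|z| ≥ r): 6.
p(0) = 6, so log|p(0)| = log(6) = 1.7918.
Apply Jensen: I(r) = log|p(0)| + Σ_k log(r/|z_k|), summed over zeros inside |z| < r.
  log(r/|z_k|) for z_k = 1: log(3.5/1) = 1.2528
  Outside zeros (6) contribute nothing to the Jensen sum.
Sum over inside zeros: 1.2528.
I(r) = log|p(0)| + (inside sum) = 1.7918 + 1.2528 = 3.0445.
Note: since some zeros are outside |z| ≤ r, the simplified n·log(r) form does NOT apply — only the inside zeros contribute.

I(r) ≈ 3.0445.


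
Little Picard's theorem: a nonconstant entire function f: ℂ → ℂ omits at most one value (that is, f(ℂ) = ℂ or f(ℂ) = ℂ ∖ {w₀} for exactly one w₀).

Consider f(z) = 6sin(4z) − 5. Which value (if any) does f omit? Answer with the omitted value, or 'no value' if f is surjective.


Little Picard bounds the complement of f(ℂ) to at most one point.
sin is entire and surjective onto ℂ: for every w ∈ ℂ, sin(ζ) = w has a solution ζ ∈ ℂ (e.g., via the complex inverse arcsin). With ζ = 4z this gives z = ζ/(4). Then 6·sin(4z) takes every value in 6·ℂ = ℂ, and adding -5 is a bijection of ℂ. So f is surjective and omits no value. (Note: only on the real line is sin bounded by [−1, 1].)

Omitted value: no value.


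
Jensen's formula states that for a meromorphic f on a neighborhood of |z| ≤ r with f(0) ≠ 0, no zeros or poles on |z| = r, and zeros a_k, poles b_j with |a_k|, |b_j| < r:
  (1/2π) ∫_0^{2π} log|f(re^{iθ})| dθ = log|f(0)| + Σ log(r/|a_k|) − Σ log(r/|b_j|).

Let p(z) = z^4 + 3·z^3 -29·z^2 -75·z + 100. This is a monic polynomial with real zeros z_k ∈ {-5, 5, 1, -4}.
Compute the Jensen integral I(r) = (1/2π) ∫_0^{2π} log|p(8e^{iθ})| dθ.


Zeros: -5, -4, 1, 5; r = 8.
Inside |z| < r: -5, -4, 1, 5. Outside (|z| ≥ r): ∅.
p(0) = 100, so log|p(0)| = log(100) = 4.6052.
Apply Jensen: I(r) = log|p(0)| + Σ_k log(r/|z_k|), summed over zeros inside |z| < r.
  log(r/|z_k|) for z_k = -5: log(8/5) = 0.4700
  log(r/|z_k|) for z_k = 5: log(8/5) = 0.4700
  log(r/|z_k|) for z_k = 1: log(8/1) = 2.0794
  log(r/|z_k|) for z_k = -4: log(8/4) = 0.6931
Sum over inside zeros: 3.7126.
I(r) = log|p(0)| + (inside sum) = 4.6052 + 3.7126 = 8.3178.
Closed form (all zeros inside, monic): I(r) = n·log(r) = 4·log(8) = 8.3178. ✓

I(r) ≈ 8.3178.


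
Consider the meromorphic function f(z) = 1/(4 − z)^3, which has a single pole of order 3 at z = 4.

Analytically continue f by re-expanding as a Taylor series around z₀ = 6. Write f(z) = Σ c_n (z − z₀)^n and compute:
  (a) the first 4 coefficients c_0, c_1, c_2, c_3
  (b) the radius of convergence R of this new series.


Let w = z − z₀, so z = z₀ + w.
Then 4 − z = 4 − (z₀ + w) = (4 − z₀) − w = -2 − w.
f(z) = 1/(-2 − w)^3 = (1/(-2)^3) · (1 − w/(-2))^{−3}.
By the binomial series (1−u)^{−3} = Σ_{n≥0} C(n+2, 2) u^n for |u|<1, with u = w/(-2):
  c_n = C(n+2, 2) / (-2)^(n+3).
  c_0 = 1/(-2)^3 = -1/8.
  c_1 = 3/(-2)^4 = 3/16.
  c_2 = 6/(-2)^5 = -3/16.
  c_3 = 10/(-2)^6 = 5/32.
The series is valid for |w/d| < 1, i.e. |z − z₀| < |d|.
Radius of convergence: R = |4 − z₀| = |-2| = 2 (distance from z₀ to the singularity z = 4).

c_0 = -1/8, c_1 = 3/16, c_2 = -3/16, c_3 = 5/32; R = 2.


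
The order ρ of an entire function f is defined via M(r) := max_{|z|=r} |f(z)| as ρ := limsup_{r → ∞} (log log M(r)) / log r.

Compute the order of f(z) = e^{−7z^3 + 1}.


|e^{−7z^3 + 1}| = e^{Re(-7·z^3) + 1} ≤ e^{7|z|^3 + 1} = e^{7r^3 + 1} on |z| = r, so ρ ≤ 3. Choosing z on |z|=r so that -7·z^3 is real positive (always possible by picking arg z appropriately) gives |f(z)| = e^{7r^3 + 1}, matching the bound. The additive constant 1 does not affect log log M(r) ~ 3·log r. Hence ρ = 3.
Therefore ρ = 3.

Order ρ = 3.


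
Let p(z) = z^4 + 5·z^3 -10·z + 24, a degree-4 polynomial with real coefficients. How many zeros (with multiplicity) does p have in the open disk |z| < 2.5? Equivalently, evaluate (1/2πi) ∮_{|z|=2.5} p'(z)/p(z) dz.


The zeros of p are: (1 + 1i), (1 - 1i), -4, -3.
Their magnitudes are: 1.414, 1.414, 4, 3.
Zeros with |z| < R = 2.5: (1 + 1i), (1 - 1i).
Count = 2.
By the argument principle, (1/2πi) ∮_{|z|=R} p'(z)/p(z) dz equals exactly this count.

Number of zeros inside |z| < 2.5: 2.


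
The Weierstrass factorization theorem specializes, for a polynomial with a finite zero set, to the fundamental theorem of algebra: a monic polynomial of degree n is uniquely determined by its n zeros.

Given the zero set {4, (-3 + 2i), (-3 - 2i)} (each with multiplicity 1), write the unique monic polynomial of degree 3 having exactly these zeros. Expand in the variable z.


The polynomial is p(z) = ∏_{α ∈ S} (z − α), where S = {4, (-3 + 2i), (-3 - 2i)}.
Expanding the product yields: p(z) = z^3 + 2·z^2 -11·z -52.
Note conjugate pairs combine to real quadratics: (z − (-3+2i))(z − (-3−2i)) = z² + 6z + 13.
The resulting polynomial has degree 3 and real coefficients as required.

p(z) = z^3 + 2·z^2 -11·z -52.


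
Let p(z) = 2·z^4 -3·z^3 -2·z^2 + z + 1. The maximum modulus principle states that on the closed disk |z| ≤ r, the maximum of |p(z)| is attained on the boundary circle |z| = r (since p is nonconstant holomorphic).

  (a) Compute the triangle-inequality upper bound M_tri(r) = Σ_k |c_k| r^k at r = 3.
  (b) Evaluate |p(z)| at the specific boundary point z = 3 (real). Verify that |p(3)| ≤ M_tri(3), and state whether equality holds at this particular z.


Coefficients: c_0 = 1, c_1 = 1, c_2 = -2, c_3 = -3, c_4 = 2. Radius r = 3.
Part (a). Triangle bound: M_tri(r) = Σ_k |c_k| r^k
  = |1|·3^0 + |1|·3^1 + |-2|·3^2 + |-3|·3^3 + |2|·3^4
  = 1 + 3 + 18 + 81 + 162 = 265.
This bounds M(r) := max_{|z|=r} |p(z)| from above; equality holds iff all terms c_k z^k can be made to align in phase at a single z on |z|=r.
Part (b). At z = 3 (real, on the circle |z| = r):
  p(3) = (1)·3^0 + (1)·3^1 + (-2)·3^2 + (-3)·3^3 + (2)·3^4 = 67.
  |p(3)| = 67.
Check: |p(3)| = 67 ≤ 265 = M_tri(3). ✓ Equality does not hold at z = 3 (the coefficients have mixed signs, so the terms do not all align in phase there).

M_tri(3) = 265; |p(3)| = 67; equality at z=3: no.


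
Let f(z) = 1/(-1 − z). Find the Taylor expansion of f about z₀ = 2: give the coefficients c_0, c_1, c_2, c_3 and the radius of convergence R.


Let w = z − z₀, so z = z₀ + w.
Then -1 − z = -1 − (z₀ + w) = (-1 − z₀) − w = -3 − w.
f(z) = 1/(-3 − w) = (1/(-3)) · 1/(1 − w/(-3)) = Σ_{n≥0} w^n / (-3)^(n+1).
So c_n = 1/(-3)^(n+1):
  c_0 = 1/(-3)^1 = -1/3.
  c_1 = 1/(-3)^2 = 1/9.
  c_2 = 1/(-3)^3 = -1/27.
  c_3 = 1/(-3)^4 = 1/81.
The series is valid for |w/d| < 1, i.e. |z − z₀| < |d|.
Radius of convergence: R = |-1 − z₀| = |-3| = 3 (distance from z₀ to the singularity z = -1).

c_0 = -1/3, c_1 = 1/9, c_2 = -1/27, c_3 = 1/81; R = 3.


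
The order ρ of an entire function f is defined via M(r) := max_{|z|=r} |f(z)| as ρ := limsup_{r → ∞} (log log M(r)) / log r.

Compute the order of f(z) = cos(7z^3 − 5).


Write cos(w) = (e^{iw} ± e^{−iw})/(2 or 2i), so |cos(w)| ≤ e^{|w|}. With w = 7z^3 − 5, |w| ≤ 7r^3 + 5 on |z|=r, giving M(r) ≤ e^{7r^3 + 5} and ρ ≤ 3. For the lower bound, choose z on |z|=r with 7z^3 purely imaginary of modulus 7r^3; then |cos(7z^3 − 5)| grows like e^{7r^3}/2, so ρ ≥ 3. Hence ρ = 3.
Therefore ρ = 3.

Order ρ = 3.


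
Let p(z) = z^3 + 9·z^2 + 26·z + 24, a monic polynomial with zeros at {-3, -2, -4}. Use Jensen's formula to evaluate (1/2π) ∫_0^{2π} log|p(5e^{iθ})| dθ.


Zeros: -4, -3, -2; r = 5.
Inside |z| < r: -4, -3, -2. Outside (|z| ≥ r): ∅.
p(0) = 24, so log|p(0)| = log(24) = 3.1781.
Apply Jensen: I(r) = log|p(0)| + Σ_k log(r/|z_k|), summed over zeros inside |z| < r.
  log(r/|z_k|) for z_k = -3: log(5/3) = 0.5108
  log(r/|z_k|) for z_k = -2: log(5/2) = 0.9163
  log(r/|z_k|) for z_k = -4: log(5/4) = 0.2231
Sum over inside zeros: 1.6503.
I(r) = log|p(0)| + (inside sum) = 3.1781 + 1.6503 = 4.8283.
Closed form (all zeros inside, monic): I(r) = n·log(r) = 3·log(5) = 4.8283. ✓

I(r) ≈ 4.8283.


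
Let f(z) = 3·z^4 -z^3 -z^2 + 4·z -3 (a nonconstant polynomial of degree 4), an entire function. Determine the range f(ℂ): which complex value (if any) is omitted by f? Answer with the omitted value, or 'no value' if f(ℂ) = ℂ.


Little Picard bounds the complement of f(ℂ) to at most one point.
For every w ∈ ℂ, the equation p(z) − w = 0 is a nonconstant polynomial in z and hence has at least one root by the fundamental theorem of algebra. So p is surjective onto ℂ, omitting no value.

Omitted value: no value.


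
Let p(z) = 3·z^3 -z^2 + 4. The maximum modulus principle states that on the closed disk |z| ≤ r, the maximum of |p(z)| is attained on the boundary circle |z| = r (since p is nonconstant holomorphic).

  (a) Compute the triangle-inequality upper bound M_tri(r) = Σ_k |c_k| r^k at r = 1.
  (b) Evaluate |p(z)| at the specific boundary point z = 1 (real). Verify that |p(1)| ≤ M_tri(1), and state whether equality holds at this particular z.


Coefficients: c_0 = 4, c_1 = 0, c_2 = -1, c_3 = 3. Radius r = 1.
Part (a). Triangle bound: M_tri(r) = Σ_k |c_k| r^k
  = |4|·1^0 + |0|·1^1 + |-1|·1^2 + |3|·1^3
  = 4 + 0 + 1 + 3 = 8.
This bounds M(r) := max_{|z|=r} |p(z)| from above; equality holds iff all terms c_k z^k can be made to align in phase at a single z on |z|=r.
Part (b). At z = 1 (real, on the circle |z| = r):
  p(1) = (4)·1^0 + (0)·1^1 + (-1)·1^2 + (3)·1^3 = 6.
  |p(1)| = 6.
Check: |p(1)| = 6 ≤ 8 = M_tri(1). ✓ Equality does not hold at z = 1 (the coefficients have mixed signs, so the terms do not all align in phase there).

M_tri(1) = 8; |p(1)| = 6; equality at z=1: no.


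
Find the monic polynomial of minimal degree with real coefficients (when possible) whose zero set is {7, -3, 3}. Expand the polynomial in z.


The polynomial is p(z) = ∏_{α ∈ S} (z − α), where S = {7, -3, 3}.
Expanding the product yields: p(z) = z^3 -7·z^2 -9·z + 63.
The resulting polynomial has degree 3 and real coefficients as required.

p(z) = z^3 -7·z^2 -9·z + 63.


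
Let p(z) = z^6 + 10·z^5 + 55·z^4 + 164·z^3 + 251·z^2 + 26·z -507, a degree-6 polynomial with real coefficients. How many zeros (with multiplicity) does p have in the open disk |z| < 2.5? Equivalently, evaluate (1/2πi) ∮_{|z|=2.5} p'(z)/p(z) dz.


The zeros of p are: 1, -3, (-2 + 3i), (-2 - 3i), (-2 + 3i), (-2 - 3i).
Their magnitudes are: 1, 3, 3.606, 3.606, 3.606, 3.606.
Zeros with |z| < R = 2.5: 1.
Count = 1.
By the argument principle, (1/2πi) ∮_{|z|=R} p'(z)/p(z) dz equals exactly this count.

Number of zeros inside |z| < 2.5: 1.


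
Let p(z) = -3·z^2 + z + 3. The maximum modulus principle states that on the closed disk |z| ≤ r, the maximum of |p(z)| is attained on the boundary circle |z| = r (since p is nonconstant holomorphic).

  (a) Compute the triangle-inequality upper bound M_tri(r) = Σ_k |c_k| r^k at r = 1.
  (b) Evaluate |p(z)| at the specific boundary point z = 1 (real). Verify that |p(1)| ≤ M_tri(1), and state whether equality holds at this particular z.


Coefficients: c_0 = 3, c_1 = 1, c_2 = -3. Radius r = 1.
Part (a). Triangle bound: M_tri(r) = Σ_k |c_k| r^k
  = |3|·1^0 + |1|·1^1 + |-3|·1^2
  = 3 + 1 + 3 = 7.
This bounds M(r) := max_{|z|=r} |p(z)| from above; equality holds iff all terms c_k z^k can be made to align in phase at a single z on |z|=r.
Part (b). At z = 1 (real, on the circle |z| = r):
  p(1) = (3)·1^0 + (1)·1^1 + (-3)·1^2 = 1.
  |p(1)| = 1.
Check: |p(1)| = 1 ≤ 7 = M_tri(1). ✓ Equality does not hold at z = 1 (the coefficients have mixed signs, so the terms do not all align in phase there).

M_tri(1) = 7; |p(1)| = 1; equality at z=1: no.


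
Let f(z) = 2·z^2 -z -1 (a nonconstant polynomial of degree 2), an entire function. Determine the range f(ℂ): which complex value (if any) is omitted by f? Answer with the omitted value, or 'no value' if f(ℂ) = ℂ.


Little Picard bounds the complement of f(ℂ) to at most one point.
For every w ∈ ℂ, the equation p(z) − w = 0 is a nonconstant polynomial in z and hence has at least one root by the fundamental theorem of algebra. So p is surjective onto ℂ, omitting no value.

Omitted value: no value.


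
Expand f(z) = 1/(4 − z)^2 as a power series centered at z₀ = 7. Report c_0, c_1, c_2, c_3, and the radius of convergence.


Let w = z − z₀, so z = z₀ + w.
Then 4 − z = 4 − (z₀ + w) = (4 − z₀) − w = -3 − w.
f(z) = 1/(-3 − w)^2 = (1/(-3)^2) · (1 − w/(-3))^{−2}.
By the binomial series (1−u)^{−2} = Σ_{n≥0} C(n+1, 1) u^n for |u|<1, with u = w/(-3):
  c_n = C(n+1, 1) / (-3)^(n+2).
  c_0 = 1/(-3)^2 = 1/9.
  c_1 = 2/(-3)^3 = -2/27.
  c_2 = 3/(-3)^4 = 1/27.
  c_3 = 4/(-3)^5 = -4/243.
The series is valid for |w/d| < 1, i.e. |z − z₀| < |d|.
Radius of convergence: R = |4 − z₀| = |-3| = 3 (distance from z₀ to the singularity z = 4).

c_0 = 1/9, c_1 = -2/27, c_2 = 1/27, c_3 = -4/243; R = 3.


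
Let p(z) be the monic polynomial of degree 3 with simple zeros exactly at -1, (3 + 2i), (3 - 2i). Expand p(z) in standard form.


The polynomial is p(z) = ∏_{α ∈ S} (z − α), where S = {-1, (3 + 2i), (3 - 2i)}.
Expanding the product yields: p(z) = z^3 -5·z^2 + 7·z + 13.
Note conjugate pairs combine to real quadratics: (z − (3+2i))(z − (3−2i)) = z² − 6z + 13.
The resulting polynomial has degree 3 and real coefficients as required.

p(z) = z^3 -5·z^2 + 7·z + 13.


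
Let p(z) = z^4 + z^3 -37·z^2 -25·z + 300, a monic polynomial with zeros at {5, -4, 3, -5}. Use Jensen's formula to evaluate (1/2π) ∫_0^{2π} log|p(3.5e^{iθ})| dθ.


Zeros: -5, -4, 3, 5; r = 3.5.
Inside |z| < r: 3. Outside (|z| ≥ r): -5, -4, 5.
p(0) = 300, so log|p(0)| = log(300) = 5.7038.
Apply Jensen: I(r) = log|p(0)| + Σ_k log(r/|z_k|), summed over zeros inside |z| < r.
  log(r/|z_k|) for z_k = 3: log(3.5/3) = 0.1542
  Outside zeros (-5, -4, 5) contribute nothing to the Jensen sum.
Sum over inside zeros: 0.1542.
I(r) = log|p(0)| + (inside sum) = 5.7038 + 0.1542 = 5.8579.
Note: since some zeros are outside |z| ≤ r, the simplified n·log(r) form does NOT apply — only the inside zeros contribute.

I(r) ≈ 5.8579.


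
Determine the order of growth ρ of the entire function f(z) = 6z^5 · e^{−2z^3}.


M(r) = max_{|z|=r} |6|·|z|^5·|e^{−2z^3}| = 6·r^5 · e^{2r^3} (the factors attain their maxima compatibly on |z|=r). Then log M(r) = log 6 + 5·log r + 2r^3, dominated by the last term, so log log M(r) ~ 3·log r. The polynomial factor 6z^5 contributes only a log r term and does not affect the order. ρ = 3.
Therefore ρ = 3.

Order ρ = 3.


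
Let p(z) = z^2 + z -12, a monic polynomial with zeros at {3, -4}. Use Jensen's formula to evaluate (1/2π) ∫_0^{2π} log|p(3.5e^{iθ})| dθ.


Zeros: -4, 3; r = 3.5.
Inside |z| < r: 3. Outside (|z| ≥ r): -4.
p(0) = -12, so log|p(0)| = log(12) = 2.4849.
Apply Jensen: I(r) = log|p(0)| + Σ_k log(r/|z_k|), summed over zeros inside |z| < r.
  log(r/|z_k|) for z_k = 3: log(3.5/3) = 0.1542
  Outside zeros (-4) contribute nothing to the Jensen sum.
Sum over inside zeros: 0.1542.
I(r) = log|p(0)| + (inside sum) = 2.4849 + 0.1542 = 2.6391.
Note: since some zeros are outside |z| ≤ r, the simplified n·log(r) form does NOT apply — only the inside zeros contribute.

I(r) ≈ 2.6391.
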